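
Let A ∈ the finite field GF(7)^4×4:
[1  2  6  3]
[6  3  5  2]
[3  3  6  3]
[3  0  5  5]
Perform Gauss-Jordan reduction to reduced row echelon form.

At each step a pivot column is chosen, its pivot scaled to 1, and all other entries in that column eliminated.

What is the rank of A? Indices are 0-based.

rank = 4

pivot(0,0)=1: scale R0 → (1, 2, 6, 3)
  clear (1,0): R1 −= (6)R0 → (0, 5, 4, 5)
  clear (2,0): R2 −= (3)R0 → (0, 4, 2, 1)
  clear (3,0): R3 −= (3)R0 → (0, 1, 1, 3)
pivot(1,1)=5: scale R1 → (0, 1, 5, 1)
  clear (0,1): R0 −= (2)R1 → (1, 0, 3, 1)
  clear (2,1): R2 −= (4)R1 → (0, 0, 3, 4)
  clear (3,1): R3 −= (1)R1 → (0, 0, 3, 2)
pivot(2,2)=3: scale R2 → (0, 0, 1, 6)
  clear (0,2): R0 −= (3)R2 → (1, 0, 0, 4)
  clear (1,2): R1 −= (5)R2 → (0, 1, 0, 6)
  clear (3,2): R3 −= (3)R2 → (0, 0, 0, 5)
pivot(3,3)=5: scale R3 → (0, 0, 0, 1)
  clear (0,3): R0 −= (4)R3 → (1, 0, 0, 0)
  clear (1,3): R1 −= (6)R3 → (0, 1, 0, 0)
  clear (2,3): R2 −= (6)R3 → (0, 0, 1, 0)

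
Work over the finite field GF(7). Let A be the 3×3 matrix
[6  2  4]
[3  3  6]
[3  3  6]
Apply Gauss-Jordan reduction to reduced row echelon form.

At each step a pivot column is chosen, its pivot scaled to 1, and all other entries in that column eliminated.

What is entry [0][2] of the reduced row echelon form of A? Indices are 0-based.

pivot(0,0)=6: scale R0 → (1, 5, 3)
  clear (1,0): R1 −= (3)R0 → (0, 2, 4)
  clear (2,0): R2 −= (3)R0 → (0, 2, 4)
pivot(1,1)=2: scale R1 → (0, 1, 2)
  clear (0,1): R0 −= (5)R1 → (1, 0, 0)
  clear (2,1): R2 −= (2)R1 → (0, 0, 0)
col 2: no nonzero at/below row 2; advance.

M[0][2] = 0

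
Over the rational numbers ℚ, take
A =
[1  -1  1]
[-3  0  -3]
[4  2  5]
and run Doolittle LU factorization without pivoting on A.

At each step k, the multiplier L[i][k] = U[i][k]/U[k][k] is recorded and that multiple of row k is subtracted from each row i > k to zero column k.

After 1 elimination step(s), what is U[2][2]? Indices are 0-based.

k=0: U[0][0]=1
  eliminate (1,0): mult=-3, new row 1: (0, -3, 0); set L[1][0]=-3
  eliminate (2,0): mult=4, new row 2: (0, 6, 1); set L[2][0]=4

U[2][2] = 1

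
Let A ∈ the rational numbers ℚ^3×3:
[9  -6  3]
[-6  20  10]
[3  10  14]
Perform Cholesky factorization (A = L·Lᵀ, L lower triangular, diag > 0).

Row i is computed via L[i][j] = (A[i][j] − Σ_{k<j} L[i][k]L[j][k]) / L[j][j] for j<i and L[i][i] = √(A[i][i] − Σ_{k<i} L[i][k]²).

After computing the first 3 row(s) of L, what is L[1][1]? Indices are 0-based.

Step 1: L[0][0] = √(9) = 3.
  L[1][0] = (-6) / L[0][0] = -2.
Step 2: L[1][1] = √(16) = 4.
  L[2][0] = (3) / L[0][0] = 1.
  L[2][1] = (12) / L[1][1] = 3.
Step 3: L[2][2] = √(4) = 2.

L[1][1] = 4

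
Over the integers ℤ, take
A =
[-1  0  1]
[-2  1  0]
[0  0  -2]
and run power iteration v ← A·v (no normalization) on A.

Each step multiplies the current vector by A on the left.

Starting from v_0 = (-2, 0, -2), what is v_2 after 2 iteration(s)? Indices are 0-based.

v_0 = (-2, 0, -2).
v_1 = A·v_0 = (0, 4, 4).
v_2 = A·v_1 = (4, 4, -8).

v_2 = (4, 4, -8)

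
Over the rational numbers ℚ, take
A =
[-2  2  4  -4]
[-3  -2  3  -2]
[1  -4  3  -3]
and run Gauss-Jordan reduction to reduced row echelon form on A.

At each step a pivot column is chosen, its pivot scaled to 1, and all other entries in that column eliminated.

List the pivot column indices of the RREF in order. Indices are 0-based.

pivot columns: 0, 1, 2

step 1: normalize row 0 (÷-2) = (1, -1, -2, 2)
  row 1: subtract -3×row0 = (0, -5, -3, 4)
  row 2: subtract 1×row0 = (0, -3, 5, -5)
step 2: normalize row 1 (÷-5) = (0, 1, 3/5, -4/5)
  row 0: subtract -1×row1 = (1, 0, -7/5, 6/5)
  row 2: subtract -3×row1 = (0, 0, 34/5, -37/5)
step 3: normalize row 2 (÷34/5) = (0, 0, 1, -37/34)
  row 0: subtract -7/5×row2 = (1, 0, 0, -11/34)
  row 1: subtract 3/5×row2 = (0, 1, 0, -5/34)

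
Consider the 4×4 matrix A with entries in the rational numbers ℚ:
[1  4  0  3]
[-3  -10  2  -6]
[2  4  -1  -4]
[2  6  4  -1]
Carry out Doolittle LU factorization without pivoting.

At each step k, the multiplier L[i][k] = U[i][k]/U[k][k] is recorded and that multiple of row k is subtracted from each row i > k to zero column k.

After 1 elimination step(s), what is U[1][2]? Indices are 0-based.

[col 0] pivot 1
  R1 -= -3*R0 → (0, 2, 2, 3)  (L[1][0] := -3)
  R2 -= 2*R0 → (0, -4, -1, -10)  (L[2][0] := 2)
  R3 -= 2*R0 → (0, -2, 4, -7)  (L[3][0] := 2)

U[1][2] = 2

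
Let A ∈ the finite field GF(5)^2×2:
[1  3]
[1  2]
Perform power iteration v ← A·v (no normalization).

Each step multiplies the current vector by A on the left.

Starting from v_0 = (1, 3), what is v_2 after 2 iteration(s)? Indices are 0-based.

v_2 = (1, 4)

v_0 = (1, 3).
v_1 = A·v_0 = (0, 2).
v_2 = A·v_1 = (1, 4).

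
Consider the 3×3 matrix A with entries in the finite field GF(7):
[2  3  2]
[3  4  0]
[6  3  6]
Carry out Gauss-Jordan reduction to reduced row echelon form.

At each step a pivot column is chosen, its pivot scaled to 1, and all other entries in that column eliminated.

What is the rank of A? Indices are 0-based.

rank = 3

pivot(0,0)=2: scale R0 → (1, 5, 1)
  clear (1,0): R1 −= (3)R0 → (0, 3, 4)
  clear (2,0): R2 −= (6)R0 → (0, 1, 0)
pivot(1,1)=3: scale R1 → (0, 1, 6)
  clear (0,1): R0 −= (5)R1 → (1, 0, 6)
  clear (2,1): R2 −= (1)R1 → (0, 0, 1)
pivot(2,2)=1: scale R2 → (0, 0, 1)
  clear (0,2): R0 −= (6)R2 → (1, 0, 0)
  clear (1,2): R1 −= (6)R2 → (0, 1, 0)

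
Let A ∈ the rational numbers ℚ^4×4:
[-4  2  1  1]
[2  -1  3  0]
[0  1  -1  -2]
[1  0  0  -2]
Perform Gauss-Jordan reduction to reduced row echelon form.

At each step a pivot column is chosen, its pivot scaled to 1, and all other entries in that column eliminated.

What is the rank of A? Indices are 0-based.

pivot(0,0)=-4: scale R0 → (1, -1/2, -1/4, -1/4)
  clear (1,0): R1 −= (2)R0 → (0, 0, 7/2, 1/2)
  clear (3,0): R3 −= (1)R0 → (0, 1/2, 1/4, -7/4)
pivot(1,1): swap R1↔R2
pivot(1,1)=1: scale R1 → (0, 1, -1, -2)
  clear (0,1): R0 −= (-1/2)R1 → (1, 0, -3/4, -5/4)
  clear (3,1): R3 −= (1/2)R1 → (0, 0, 3/4, -3/4)
pivot(2,2)=7/2: scale R2 → (0, 0, 1, 1/7)
  clear (0,2): R0 −= (-3/4)R2 → (1, 0, 0, -8/7)
  clear (1,2): R1 −= (-1)R2 → (0, 1, 0, -13/7)
  clear (3,2): R3 −= (3/4)R2 → (0, 0, 0, -6/7)
pivot(3,3)=-6/7: scale R3 → (0, 0, 0, 1)
  clear (0,3): R0 −= (-8/7)R3 → (1, 0, 0, 0)
  clear (1,3): R1 −= (-13/7)R3 → (0, 1, 0, 0)
  clear (2,3): R2 −= (1/7)R3 → (0, 0, 1, 0)

rank = 4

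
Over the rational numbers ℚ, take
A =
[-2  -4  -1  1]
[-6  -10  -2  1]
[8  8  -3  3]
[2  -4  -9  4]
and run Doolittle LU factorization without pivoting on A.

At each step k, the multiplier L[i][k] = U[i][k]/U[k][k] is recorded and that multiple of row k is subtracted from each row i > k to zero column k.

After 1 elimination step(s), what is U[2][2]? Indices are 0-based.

U[2][2] = -7

k=0: U[0][0]=-2
  eliminate (1,0): mult=3, new row 1: (0, 2, 1, -2); set L[1][0]=3
  eliminate (2,0): mult=-4, new row 2: (0, -8, -7, 7); set L[2][0]=-4
  eliminate (3,0): mult=-1, new row 3: (0, -8, -10, 5); set L[3][0]=-1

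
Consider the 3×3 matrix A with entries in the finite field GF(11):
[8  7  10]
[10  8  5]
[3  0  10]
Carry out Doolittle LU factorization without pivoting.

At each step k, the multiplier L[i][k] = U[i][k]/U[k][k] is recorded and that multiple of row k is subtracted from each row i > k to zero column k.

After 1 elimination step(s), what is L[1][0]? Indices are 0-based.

Step 1: pivot at (0,0) is 8.
  row1 ← row1 − (4)·row0  ⇒  L[1][0]=4, U row1=(0, 2, 9)
  row2 ← row2 − (10)·row0  ⇒  L[2][0]=10, U row2=(0, 7, 9)

L[1][0] = 4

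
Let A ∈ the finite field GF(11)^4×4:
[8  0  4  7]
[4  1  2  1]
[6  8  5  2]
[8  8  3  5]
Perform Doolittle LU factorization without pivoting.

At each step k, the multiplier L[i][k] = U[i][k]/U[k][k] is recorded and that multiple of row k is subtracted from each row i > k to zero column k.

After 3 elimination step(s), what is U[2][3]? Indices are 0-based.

[col 0] pivot 8
  R1 -= 6*R0 → (0, 1, 0, 3)  (L[1][0] := 6)
  R2 -= 9*R0 → (0, 8, 2, 5)  (L[2][0] := 9)
  R3 -= 1*R0 → (0, 8, 10, 9)  (L[3][0] := 1)
[col 1] pivot 1
  R2 -= 8*R1 → (0, 0, 2, 3)  (L[2][1] := 8)
  R3 -= 8*R1 → (0, 0, 10, 7)  (L[3][1] := 8)
[col 2] pivot 2
  R3 -= 5*R2 → (0, 0, 0, 3)  (L[3][2] := 5)

U[2][3] = 3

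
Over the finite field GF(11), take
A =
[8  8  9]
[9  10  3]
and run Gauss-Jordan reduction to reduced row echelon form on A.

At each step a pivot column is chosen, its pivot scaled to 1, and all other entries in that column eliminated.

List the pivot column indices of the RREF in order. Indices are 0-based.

pivot columns: 0, 1

[1] R0 /= 8  ⇒  (1, 1, 8)
     R1 -= 9·R0  ⇒  (0, 1, 8)
[2] R1 /= 1  ⇒  (0, 1, 8)
     R0 -= 1·R1  ⇒  (1, 0, 0)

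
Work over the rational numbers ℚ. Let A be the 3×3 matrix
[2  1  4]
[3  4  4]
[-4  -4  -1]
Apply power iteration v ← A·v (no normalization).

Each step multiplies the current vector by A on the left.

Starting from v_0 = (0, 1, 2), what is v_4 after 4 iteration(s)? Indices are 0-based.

v_4 = (-1188, -1707, 1506)

v_0 = (0, 1, 2).
v_1 = A·v_0 = (9, 12, -6).
v_2 = A·v_1 = (6, 51, -78).
v_3 = A·v_2 = (-249, -90, -150).
v_4 = A·v_3 = (-1188, -1707, 1506).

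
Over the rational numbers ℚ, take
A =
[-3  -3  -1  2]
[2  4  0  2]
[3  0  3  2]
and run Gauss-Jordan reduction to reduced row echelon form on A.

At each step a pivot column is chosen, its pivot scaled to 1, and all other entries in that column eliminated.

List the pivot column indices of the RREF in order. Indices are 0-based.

pivot(0,0)=-3: scale R0 → (1, 1, 1/3, -2/3)
  clear (1,0): R1 −= (2)R0 → (0, 2, -2/3, 10/3)
  clear (2,0): R2 −= (3)R0 → (0, -3, 2, 4)
pivot(1,1)=2: scale R1 → (0, 1, -1/3, 5/3)
  clear (0,1): R0 −= (1)R1 → (1, 0, 2/3, -7/3)
  clear (2,1): R2 −= (-3)R1 → (0, 0, 1, 9)
pivot(2,2)=1: scale R2 → (0, 0, 1, 9)
  clear (0,2): R0 −= (2/3)R2 → (1, 0, 0, -25/3)
  clear (1,2): R1 −= (-1/3)R2 → (0, 1, 0, 14/3)

pivot columns: 0, 1, 2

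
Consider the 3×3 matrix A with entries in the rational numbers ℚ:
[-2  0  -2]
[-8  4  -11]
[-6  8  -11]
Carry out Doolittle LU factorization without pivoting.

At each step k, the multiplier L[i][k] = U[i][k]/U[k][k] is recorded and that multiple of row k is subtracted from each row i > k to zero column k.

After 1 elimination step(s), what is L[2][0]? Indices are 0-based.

[col 0] pivot -2
  R1 -= 4*R0 → (0, 4, -3)  (L[1][0] := 4)
  R2 -= 3*R0 → (0, 8, -5)  (L[2][0] := 3)

L[2][0] = 3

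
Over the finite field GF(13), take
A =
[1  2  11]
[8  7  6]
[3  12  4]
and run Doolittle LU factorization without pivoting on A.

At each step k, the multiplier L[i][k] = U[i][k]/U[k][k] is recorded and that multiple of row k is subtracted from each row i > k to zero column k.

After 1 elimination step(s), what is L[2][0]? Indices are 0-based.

L[2][0] = 3

k=0: U[0][0]=1
  eliminate (1,0): mult=8, new row 1: (0, 4, 9); set L[1][0]=8
  eliminate (2,0): mult=3, new row 2: (0, 6, 10); set L[2][0]=3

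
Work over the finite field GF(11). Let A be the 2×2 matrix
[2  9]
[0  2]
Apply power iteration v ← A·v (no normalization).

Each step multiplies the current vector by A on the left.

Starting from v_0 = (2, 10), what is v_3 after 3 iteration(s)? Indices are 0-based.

v_0 = (2, 10).
v_1 = A·v_0 = (6, 9).
v_2 = A·v_1 = (5, 7).
v_3 = A·v_2 = (7, 3).

v_3 = (7, 3)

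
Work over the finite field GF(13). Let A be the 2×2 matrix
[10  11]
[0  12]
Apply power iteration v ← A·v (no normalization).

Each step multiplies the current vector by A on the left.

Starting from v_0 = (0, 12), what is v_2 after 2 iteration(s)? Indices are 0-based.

v_2 = (5, 12)

v_0 = (0, 12).
v_1 = A·v_0 = (2, 1).
v_2 = A·v_1 = (5, 12).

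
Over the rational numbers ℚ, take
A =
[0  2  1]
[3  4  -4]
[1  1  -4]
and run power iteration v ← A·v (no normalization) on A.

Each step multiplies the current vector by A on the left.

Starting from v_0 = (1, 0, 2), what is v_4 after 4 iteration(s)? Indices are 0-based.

v_0 = (1, 0, 2).
v_1 = A·v_0 = (2, -5, -7).
v_2 = A·v_1 = (-17, 14, 25).
v_3 = A·v_2 = (53, -95, -103).
v_4 = A·v_3 = (-293, 191, 370).

v_4 = (-293, 191, 370)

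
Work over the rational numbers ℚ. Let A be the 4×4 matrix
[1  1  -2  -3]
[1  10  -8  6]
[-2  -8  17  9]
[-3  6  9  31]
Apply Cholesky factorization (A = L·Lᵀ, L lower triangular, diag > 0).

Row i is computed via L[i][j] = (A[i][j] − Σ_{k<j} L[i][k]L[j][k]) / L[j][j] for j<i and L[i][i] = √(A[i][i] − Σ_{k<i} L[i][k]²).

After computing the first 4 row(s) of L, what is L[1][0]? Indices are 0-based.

Step 1: L[0][0] = √(1) = 1.
  L[1][0] = (1) / L[0][0] = 1.
Step 2: L[1][1] = √(9) = 3.
  L[2][0] = (-2) / L[0][0] = -2.
  L[2][1] = (-6) / L[1][1] = -2.
Step 3: L[2][2] = √(9) = 3.
  L[3][0] = (-3) / L[0][0] = -3.
  L[3][1] = (9) / L[1][1] = 3.
  L[3][2] = (9) / L[2][2] = 3.
Step 4: L[3][3] = √(4) = 2.

L[1][0] = 1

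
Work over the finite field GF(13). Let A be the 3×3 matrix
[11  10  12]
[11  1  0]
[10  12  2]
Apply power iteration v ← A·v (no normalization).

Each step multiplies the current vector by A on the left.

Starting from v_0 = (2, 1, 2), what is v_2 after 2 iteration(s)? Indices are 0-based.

v_0 = (2, 1, 2).
v_1 = A·v_0 = (4, 10, 10).
v_2 = A·v_1 = (4, 2, 11).

v_2 = (4, 2, 11)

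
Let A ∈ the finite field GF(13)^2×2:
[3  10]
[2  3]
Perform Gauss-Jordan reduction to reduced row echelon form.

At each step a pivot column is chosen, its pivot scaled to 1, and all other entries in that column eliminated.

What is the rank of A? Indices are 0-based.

rank = 2

step 1: normalize row 0 (÷3) = (1, 12)
  row 1: subtract 2×row0 = (0, 5)
step 2: normalize row 1 (÷5) = (0, 1)
  row 0: subtract 12×row1 = (1, 0)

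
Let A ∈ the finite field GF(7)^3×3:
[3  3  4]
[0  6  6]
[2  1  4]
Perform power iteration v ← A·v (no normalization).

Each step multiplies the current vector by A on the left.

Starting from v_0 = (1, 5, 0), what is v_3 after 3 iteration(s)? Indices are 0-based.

v_0 = (1, 5, 0).
v_1 = A·v_0 = (4, 2, 0).
v_2 = A·v_1 = (4, 5, 3).
v_3 = A·v_2 = (4, 6, 4).

v_3 = (4, 6, 4)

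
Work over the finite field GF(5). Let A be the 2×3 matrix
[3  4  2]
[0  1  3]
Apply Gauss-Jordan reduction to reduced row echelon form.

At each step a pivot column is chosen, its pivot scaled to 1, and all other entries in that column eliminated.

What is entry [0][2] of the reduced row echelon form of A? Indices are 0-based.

[1] R0 /= 3  ⇒  (1, 3, 4)
[2] R1 /= 1  ⇒  (0, 1, 3)
     R0 -= 3·R1  ⇒  (1, 0, 0)

M[0][2] = 0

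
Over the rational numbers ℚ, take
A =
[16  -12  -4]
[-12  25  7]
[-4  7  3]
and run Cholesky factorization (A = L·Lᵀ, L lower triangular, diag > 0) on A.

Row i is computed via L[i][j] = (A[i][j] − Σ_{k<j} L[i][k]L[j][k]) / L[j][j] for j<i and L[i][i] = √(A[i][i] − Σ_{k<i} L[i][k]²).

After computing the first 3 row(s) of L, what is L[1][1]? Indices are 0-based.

Step 1: L[0][0] = √(16) = 4.
  L[1][0] = (-12) / L[0][0] = -3.
Step 2: L[1][1] = √(16) = 4.
  L[2][0] = (-4) / L[0][0] = -1.
  L[2][1] = (4) / L[1][1] = 1.
Step 3: L[2][2] = √(1) = 1.

L[1][1] = 4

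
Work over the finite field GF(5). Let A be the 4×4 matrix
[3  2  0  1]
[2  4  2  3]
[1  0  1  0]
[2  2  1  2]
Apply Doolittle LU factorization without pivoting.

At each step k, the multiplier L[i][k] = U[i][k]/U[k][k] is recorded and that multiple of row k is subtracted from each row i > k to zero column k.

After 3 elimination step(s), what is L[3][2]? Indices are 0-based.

Step 1: pivot at (0,0) is 3.
  row1 ← row1 − (4)·row0  ⇒  L[1][0]=4, U row1=(0, 1, 2, 4)
  row2 ← row2 − (2)·row0  ⇒  L[2][0]=2, U row2=(0, 1, 1, 3)
  row3 ← row3 − (4)·row0  ⇒  L[3][0]=4, U row3=(0, 4, 1, 3)
Step 2: pivot at (1,1) is 1.
  row2 ← row2 − (1)·row1  ⇒  L[2][1]=1, U row2=(0, 0, 4, 4)
  row3 ← row3 − (4)·row1  ⇒  L[3][1]=4, U row3=(0, 0, 3, 2)
Step 3: pivot at (2,2) is 4.
  row3 ← row3 − (2)·row2  ⇒  L[3][2]=2, U row3=(0, 0, 0, 4)

L[3][2] = 2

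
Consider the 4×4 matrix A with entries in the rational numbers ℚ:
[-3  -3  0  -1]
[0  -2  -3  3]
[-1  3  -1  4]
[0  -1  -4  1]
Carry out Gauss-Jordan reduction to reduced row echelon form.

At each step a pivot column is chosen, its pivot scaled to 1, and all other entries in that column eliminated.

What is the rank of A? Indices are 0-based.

rank = 4

[1] R0 /= -3  ⇒  (1, 1, 0, 1/3)
     R2 -= -1·R0  ⇒  (0, 4, -1, 13/3)
[2] R1 /= -2  ⇒  (0, 1, 3/2, -3/2)
     R0 -= 1·R1  ⇒  (1, 0, -3/2, 11/6)
     R2 -= 4·R1  ⇒  (0, 0, -7, 31/3)
     R3 -= -1·R1  ⇒  (0, 0, -5/2, -1/2)
[3] R2 /= -7  ⇒  (0, 0, 1, -31/21)
     R0 -= -3/2·R2  ⇒  (1, 0, 0, -8/21)
     R1 -= 3/2·R2  ⇒  (0, 1, 0, 5/7)
     R3 -= -5/2·R2  ⇒  (0, 0, 0, -88/21)
[4] R3 /= -88/21  ⇒  (0, 0, 0, 1)
     R0 -= -8/21·R3  ⇒  (1, 0, 0, 0)
     R1 -= 5/7·R3  ⇒  (0, 1, 0, 0)
     R2 -= -31/21·R3  ⇒  (0, 0, 1, 0)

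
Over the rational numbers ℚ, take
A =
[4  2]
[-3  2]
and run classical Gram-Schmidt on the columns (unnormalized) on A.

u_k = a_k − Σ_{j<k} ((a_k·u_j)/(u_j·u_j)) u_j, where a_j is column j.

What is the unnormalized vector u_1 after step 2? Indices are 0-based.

Step 1: u_0 = a_0 = (4, -3).
Step 2: u_1 = a_1 − (2/25)·u_0 = (42/25, 56/25).

u_1 = (42/25, 56/25)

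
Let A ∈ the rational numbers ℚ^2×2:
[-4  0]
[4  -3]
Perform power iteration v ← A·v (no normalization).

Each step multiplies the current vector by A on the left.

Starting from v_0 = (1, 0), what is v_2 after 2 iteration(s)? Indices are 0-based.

v_0 = (1, 0).
v_1 = A·v_0 = (-4, 4).
v_2 = A·v_1 = (16, -28).

v_2 = (16, -28)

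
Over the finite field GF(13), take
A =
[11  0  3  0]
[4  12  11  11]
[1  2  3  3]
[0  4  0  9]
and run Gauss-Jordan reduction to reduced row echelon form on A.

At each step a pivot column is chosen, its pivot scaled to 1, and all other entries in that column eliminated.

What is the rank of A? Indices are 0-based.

pivot(0,0)=11: scale R0 → (1, 0, 5, 0)
  clear (1,0): R1 −= (4)R0 → (0, 12, 4, 11)
  clear (2,0): R2 −= (1)R0 → (0, 2, 11, 3)
pivot(1,1)=12: scale R1 → (0, 1, 9, 2)
  clear (2,1): R2 −= (2)R1 → (0, 0, 6, 12)
  clear (3,1): R3 −= (4)R1 → (0, 0, 3, 1)
pivot(2,2)=6: scale R2 → (0, 0, 1, 2)
  clear (0,2): R0 −= (5)R2 → (1, 0, 0, 3)
  clear (1,2): R1 −= (9)R2 → (0, 1, 0, 10)
  clear (3,2): R3 −= (3)R2 → (0, 0, 0, 8)
pivot(3,3)=8: scale R3 → (0, 0, 0, 1)
  clear (0,3): R0 −= (3)R3 → (1, 0, 0, 0)
  clear (1,3): R1 −= (10)R3 → (0, 1, 0, 0)
  clear (2,3): R2 −= (2)R3 → (0, 0, 1, 0)

rank = 4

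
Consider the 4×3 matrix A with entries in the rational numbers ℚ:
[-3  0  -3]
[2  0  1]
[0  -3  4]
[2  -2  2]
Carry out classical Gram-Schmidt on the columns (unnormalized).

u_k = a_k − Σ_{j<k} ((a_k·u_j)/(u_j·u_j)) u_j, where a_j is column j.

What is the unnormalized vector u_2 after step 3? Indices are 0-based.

Step 1: u_0 = a_0 = (-3, 2, 0, 2).
Step 2: u_1 = a_1 − (-4/17)·u_0 = (-12/17, 8/17, -3, -26/17).
Step 3: u_2 = a_2 − (15/17)·u_0 − (-212/205)·u_1 = (-222/205, -57/205, 184/205, -276/205).

u_2 = (-222/205, -57/205, 184/205, -276/205)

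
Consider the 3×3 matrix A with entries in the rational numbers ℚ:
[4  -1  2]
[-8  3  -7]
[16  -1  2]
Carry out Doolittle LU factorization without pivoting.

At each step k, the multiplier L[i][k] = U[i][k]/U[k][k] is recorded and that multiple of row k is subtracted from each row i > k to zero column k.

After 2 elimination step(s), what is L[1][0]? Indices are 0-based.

k=0: U[0][0]=4
  eliminate (1,0): mult=-2, new row 1: (0, 1, -3); set L[1][0]=-2
  eliminate (2,0): mult=4, new row 2: (0, 3, -6); set L[2][0]=4
k=1: U[1][1]=1
  eliminate (2,1): mult=3, new row 2: (0, 0, 3); set L[2][1]=3

L[1][0] = -2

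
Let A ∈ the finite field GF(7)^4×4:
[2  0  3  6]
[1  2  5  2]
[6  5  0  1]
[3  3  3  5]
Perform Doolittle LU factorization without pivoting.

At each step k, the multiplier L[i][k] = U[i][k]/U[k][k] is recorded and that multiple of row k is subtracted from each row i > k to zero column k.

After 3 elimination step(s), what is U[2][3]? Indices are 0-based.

k=0: U[0][0]=2
  eliminate (1,0): mult=4, new row 1: (0, 2, 0, 6); set L[1][0]=4
  eliminate (2,0): mult=3, new row 2: (0, 5, 5, 4); set L[2][0]=3
  eliminate (3,0): mult=5, new row 3: (0, 3, 2, 3); set L[3][0]=5
k=1: U[1][1]=2
  eliminate (2,1): mult=6, new row 2: (0, 0, 5, 3); set L[2][1]=6
  eliminate (3,1): mult=5, new row 3: (0, 0, 2, 1); set L[3][1]=5
k=2: U[2][2]=5
  eliminate (3,2): mult=6, new row 3: (0, 0, 0, 4); set L[3][2]=6

U[2][3] = 3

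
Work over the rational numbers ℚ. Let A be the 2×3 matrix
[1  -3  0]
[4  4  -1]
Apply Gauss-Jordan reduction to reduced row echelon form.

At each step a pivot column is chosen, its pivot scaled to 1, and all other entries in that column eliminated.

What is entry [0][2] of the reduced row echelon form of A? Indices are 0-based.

M[0][2] = -3/16

step 1: normalize row 0 (÷1) = (1, -3, 0)
  row 1: subtract 4×row0 = (0, 16, -1)
step 2: normalize row 1 (÷16) = (0, 1, -1/16)
  row 0: subtract -3×row1 = (1, 0, -3/16)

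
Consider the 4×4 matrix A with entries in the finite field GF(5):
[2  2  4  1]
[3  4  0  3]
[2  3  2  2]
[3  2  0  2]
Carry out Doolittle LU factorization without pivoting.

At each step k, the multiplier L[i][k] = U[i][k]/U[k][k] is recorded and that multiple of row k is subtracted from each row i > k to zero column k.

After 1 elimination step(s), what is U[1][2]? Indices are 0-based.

[col 0] pivot 2
  R1 -= 4*R0 → (0, 1, 4, 4)  (L[1][0] := 4)
  R2 -= 1*R0 → (0, 1, 3, 1)  (L[2][0] := 1)
  R3 -= 4*R0 → (0, 4, 4, 3)  (L[3][0] := 4)

U[1][2] = 4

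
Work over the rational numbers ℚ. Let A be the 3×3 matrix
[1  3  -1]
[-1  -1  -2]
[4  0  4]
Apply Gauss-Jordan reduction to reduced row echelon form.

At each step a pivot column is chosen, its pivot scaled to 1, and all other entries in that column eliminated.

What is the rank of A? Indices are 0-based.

[1] R0 /= 1  ⇒  (1, 3, -1)
     R1 -= -1·R0  ⇒  (0, 2, -3)
     R2 -= 4·R0  ⇒  (0, -12, 8)
[2] R1 /= 2  ⇒  (0, 1, -3/2)
     R0 -= 3·R1  ⇒  (1, 0, 7/2)
     R2 -= -12·R1  ⇒  (0, 0, -10)
[3] R2 /= -10  ⇒  (0, 0, 1)
     R0 -= 7/2·R2  ⇒  (1, 0, 0)
     R1 -= -3/2·R2  ⇒  (0, 1, 0)

rank = 3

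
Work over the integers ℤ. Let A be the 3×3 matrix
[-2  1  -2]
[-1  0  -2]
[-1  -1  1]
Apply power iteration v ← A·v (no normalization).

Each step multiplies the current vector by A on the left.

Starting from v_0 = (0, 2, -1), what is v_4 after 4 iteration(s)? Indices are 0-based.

v_0 = (0, 2, -1).
v_1 = A·v_0 = (4, 2, -3).
v_2 = A·v_1 = (0, 2, -9).
v_3 = A·v_2 = (20, 18, -11).
v_4 = A·v_3 = (0, 2, -49).

v_4 = (0, 2, -49)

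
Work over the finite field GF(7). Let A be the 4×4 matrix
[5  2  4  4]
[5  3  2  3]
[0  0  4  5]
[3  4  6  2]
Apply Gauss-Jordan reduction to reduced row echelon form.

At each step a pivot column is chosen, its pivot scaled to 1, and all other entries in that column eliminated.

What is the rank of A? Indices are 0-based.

rank = 3

step 1: normalize row 0 (÷5) = (1, 6, 5, 5)
  row 1: subtract 5×row0 = (0, 1, 5, 6)
  row 3: subtract 3×row0 = (0, 0, 5, 1)
step 2: normalize row 1 (÷1) = (0, 1, 5, 6)
  row 0: subtract 6×row1 = (1, 0, 3, 4)
step 3: normalize row 2 (÷4) = (0, 0, 1, 3)
  row 0: subtract 3×row2 = (1, 0, 0, 2)
  row 1: subtract 5×row2 = (0, 1, 0, 5)
  row 3: subtract 5×row2 = (0, 0, 0, 0)
skip col 3 (zero from row 3)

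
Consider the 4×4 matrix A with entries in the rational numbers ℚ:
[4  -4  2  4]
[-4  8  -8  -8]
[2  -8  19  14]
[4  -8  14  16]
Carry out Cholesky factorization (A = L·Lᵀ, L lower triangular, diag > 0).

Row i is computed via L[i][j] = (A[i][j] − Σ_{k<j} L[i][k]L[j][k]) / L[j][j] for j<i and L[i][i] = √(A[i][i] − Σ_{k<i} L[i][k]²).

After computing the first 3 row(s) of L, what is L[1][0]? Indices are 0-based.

Step 1: L[0][0] = √(4) = 2.
  L[1][0] = (-4) / L[0][0] = -2.
Step 2: L[1][1] = √(4) = 2.
  L[2][0] = (2) / L[0][0] = 1.
  L[2][1] = (-6) / L[1][1] = -3.
Step 3: L[2][2] = √(9) = 3.

L[1][0] = -2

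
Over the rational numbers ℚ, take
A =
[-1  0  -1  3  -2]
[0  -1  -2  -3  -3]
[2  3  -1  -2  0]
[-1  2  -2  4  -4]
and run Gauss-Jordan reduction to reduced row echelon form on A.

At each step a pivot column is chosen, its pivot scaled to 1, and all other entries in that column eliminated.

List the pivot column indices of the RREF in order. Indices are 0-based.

pivot columns: 0, 1, 2, 3

[1] R0 /= -1  ⇒  (1, 0, 1, -3, 2)
     R2 -= 2·R0  ⇒  (0, 3, -3, 4, -4)
     R3 -= -1·R0  ⇒  (0, 2, -1, 1, -2)
[2] R1 /= -1  ⇒  (0, 1, 2, 3, 3)
     R2 -= 3·R1  ⇒  (0, 0, -9, -5, -13)
     R3 -= 2·R1  ⇒  (0, 0, -5, -5, -8)
[3] R2 /= -9  ⇒  (0, 0, 1, 5/9, 13/9)
     R0 -= 1·R2  ⇒  (1, 0, 0, -32/9, 5/9)
     R1 -= 2·R2  ⇒  (0, 1, 0, 17/9, 1/9)
     R3 -= -5·R2  ⇒  (0, 0, 0, -20/9, -7/9)
[4] R3 /= -20/9  ⇒  (0, 0, 0, 1, 7/20)
     R0 -= -32/9·R3  ⇒  (1, 0, 0, 0, 9/5)
     R1 -= 17/9·R3  ⇒  (0, 1, 0, 0, -11/20)
     R2 -= 5/9·R3  ⇒  (0, 0, 1, 0, 5/4)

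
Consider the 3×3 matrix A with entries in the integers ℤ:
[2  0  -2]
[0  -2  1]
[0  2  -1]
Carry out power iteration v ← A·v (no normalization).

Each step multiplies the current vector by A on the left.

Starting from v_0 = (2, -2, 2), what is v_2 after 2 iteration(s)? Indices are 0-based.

v_0 = (2, -2, 2).
v_1 = A·v_0 = (0, 6, -6).
v_2 = A·v_1 = (12, -18, 18).

v_2 = (12, -18, 18)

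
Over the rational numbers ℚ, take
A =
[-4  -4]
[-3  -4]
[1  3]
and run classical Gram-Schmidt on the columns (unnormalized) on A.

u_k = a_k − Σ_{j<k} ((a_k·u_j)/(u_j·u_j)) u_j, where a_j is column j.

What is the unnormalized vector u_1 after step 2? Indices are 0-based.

u_1 = (10/13, -11/26, 47/26)

Step 1: u_0 = a_0 = (-4, -3, 1).
Step 2: u_1 = a_1 − (31/26)·u_0 = (10/13, -11/26, 47/26).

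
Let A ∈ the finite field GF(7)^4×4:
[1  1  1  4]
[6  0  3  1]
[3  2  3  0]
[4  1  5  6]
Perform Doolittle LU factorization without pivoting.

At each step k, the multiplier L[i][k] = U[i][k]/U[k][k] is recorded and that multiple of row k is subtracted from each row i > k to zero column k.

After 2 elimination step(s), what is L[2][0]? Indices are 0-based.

k=0: U[0][0]=1
  eliminate (1,0): mult=6, new row 1: (0, 1, 4, 5); set L[1][0]=6
  eliminate (2,0): mult=3, new row 2: (0, 6, 0, 2); set L[2][0]=3
  eliminate (3,0): mult=4, new row 3: (0, 4, 1, 4); set L[3][0]=4
k=1: U[1][1]=1
  eliminate (2,1): mult=6, new row 2: (0, 0, 4, 0); set L[2][1]=6
  eliminate (3,1): mult=4, new row 3: (0, 0, 6, 5); set L[3][1]=4

L[2][0] = 3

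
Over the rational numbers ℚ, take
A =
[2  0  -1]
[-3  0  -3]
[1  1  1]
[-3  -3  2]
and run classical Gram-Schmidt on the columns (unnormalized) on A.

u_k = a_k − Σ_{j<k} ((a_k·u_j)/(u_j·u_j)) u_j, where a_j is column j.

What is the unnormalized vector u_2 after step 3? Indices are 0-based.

u_2 = (-27/13, -18/13, 3/2, 1/2)

Step 1: u_0 = a_0 = (2, -3, 1, -3).
Step 2: u_1 = a_1 − (10/23)·u_0 = (-20/23, 30/23, 13/23, -39/23).
Step 3: u_2 = a_2 − (2/23)·u_0 − (-27/26)·u_1 = (-27/13, -18/13, 3/2, 1/2).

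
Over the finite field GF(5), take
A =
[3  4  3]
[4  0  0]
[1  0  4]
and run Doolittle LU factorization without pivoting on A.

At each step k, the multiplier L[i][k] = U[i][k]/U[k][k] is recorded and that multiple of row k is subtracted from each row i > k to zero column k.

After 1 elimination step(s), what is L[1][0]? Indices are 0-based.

L[1][0] = 3

k=0: U[0][0]=3
  eliminate (1,0): mult=3, new row 1: (0, 3, 1); set L[1][0]=3
  eliminate (2,0): mult=2, new row 2: (0, 2, 3); set L[2][0]=2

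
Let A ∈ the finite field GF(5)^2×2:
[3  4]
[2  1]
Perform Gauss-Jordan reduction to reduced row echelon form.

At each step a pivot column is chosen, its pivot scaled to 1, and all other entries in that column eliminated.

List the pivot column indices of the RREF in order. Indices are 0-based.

pivot(0,0)=3: scale R0 → (1, 3)
  clear (1,0): R1 −= (2)R0 → (0, 0)
col 1: no nonzero at/below row 1; advance.

pivot columns: 0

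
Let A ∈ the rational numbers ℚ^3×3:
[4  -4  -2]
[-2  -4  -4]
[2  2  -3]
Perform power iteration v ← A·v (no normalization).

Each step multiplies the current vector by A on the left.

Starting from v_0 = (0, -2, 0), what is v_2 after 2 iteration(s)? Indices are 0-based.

v_0 = (0, -2, 0).
v_1 = A·v_0 = (8, 8, -4).
v_2 = A·v_1 = (8, -32, 44).

v_2 = (8, -32, 44)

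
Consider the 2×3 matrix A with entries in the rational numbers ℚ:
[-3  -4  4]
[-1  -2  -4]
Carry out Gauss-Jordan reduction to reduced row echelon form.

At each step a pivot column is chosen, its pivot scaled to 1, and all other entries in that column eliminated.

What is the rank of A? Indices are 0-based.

rank = 2

[1] R0 /= -3  ⇒  (1, 4/3, -4/3)
     R1 -= -1·R0  ⇒  (0, -2/3, -16/3)
[2] R1 /= -2/3  ⇒  (0, 1, 8)
     R0 -= 4/3·R1  ⇒  (1, 0, -12)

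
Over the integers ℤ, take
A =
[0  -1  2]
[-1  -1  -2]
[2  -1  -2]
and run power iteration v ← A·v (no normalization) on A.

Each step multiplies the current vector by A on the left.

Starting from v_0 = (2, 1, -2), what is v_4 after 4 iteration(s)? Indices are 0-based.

v_4 = (125, -179, -299)

v_0 = (2, 1, -2).
v_1 = A·v_0 = (-5, 1, 7).
v_2 = A·v_1 = (13, -10, -25).
v_3 = A·v_2 = (-40, 47, 86).
v_4 = A·v_3 = (125, -179, -299).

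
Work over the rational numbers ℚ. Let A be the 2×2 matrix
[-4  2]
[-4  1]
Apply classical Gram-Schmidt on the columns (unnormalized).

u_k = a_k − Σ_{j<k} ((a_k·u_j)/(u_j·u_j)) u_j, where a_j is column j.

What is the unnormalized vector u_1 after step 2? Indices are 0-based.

u_1 = (1/2, -1/2)

Step 1: u_0 = a_0 = (-4, -4).
Step 2: u_1 = a_1 − (-3/8)·u_0 = (1/2, -1/2).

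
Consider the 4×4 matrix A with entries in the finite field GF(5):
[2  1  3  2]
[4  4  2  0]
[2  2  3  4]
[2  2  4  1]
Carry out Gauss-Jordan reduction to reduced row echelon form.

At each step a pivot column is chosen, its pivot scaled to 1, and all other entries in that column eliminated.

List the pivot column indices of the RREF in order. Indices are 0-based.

step 1: normalize row 0 (÷2) = (1, 3, 4, 1)
  row 1: subtract 4×row0 = (0, 2, 1, 1)
  row 2: subtract 2×row0 = (0, 1, 0, 2)
  row 3: subtract 2×row0 = (0, 1, 1, 4)
step 2: normalize row 1 (÷2) = (0, 1, 3, 3)
  row 0: subtract 3×row1 = (1, 0, 0, 2)
  row 2: subtract 1×row1 = (0, 0, 2, 4)
  row 3: subtract 1×row1 = (0, 0, 3, 1)
step 3: normalize row 2 (÷2) = (0, 0, 1, 2)
  row 1: subtract 3×row2 = (0, 1, 0, 2)
  row 3: subtract 3×row2 = (0, 0, 0, 0)
skip col 3 (zero from row 3)

pivot columns: 0, 1, 2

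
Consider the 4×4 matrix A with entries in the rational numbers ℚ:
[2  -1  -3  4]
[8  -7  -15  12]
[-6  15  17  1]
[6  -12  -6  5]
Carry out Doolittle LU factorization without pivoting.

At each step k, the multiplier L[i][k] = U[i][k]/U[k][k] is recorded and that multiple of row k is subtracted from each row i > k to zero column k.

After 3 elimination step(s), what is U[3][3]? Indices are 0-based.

k=0: U[0][0]=2
  eliminate (1,0): mult=4, new row 1: (0, -3, -3, -4); set L[1][0]=4
  eliminate (2,0): mult=-3, new row 2: (0, 12, 8, 13); set L[2][0]=-3
  eliminate (3,0): mult=3, new row 3: (0, -9, 3, -7); set L[3][0]=3
k=1: U[1][1]=-3
  eliminate (2,1): mult=-4, new row 2: (0, 0, -4, -3); set L[2][1]=-4
  eliminate (3,1): mult=3, new row 3: (0, 0, 12, 5); set L[3][1]=3
k=2: U[2][2]=-4
  eliminate (3,2): mult=-3, new row 3: (0, 0, 0, -4); set L[3][2]=-3

U[3][3] = -4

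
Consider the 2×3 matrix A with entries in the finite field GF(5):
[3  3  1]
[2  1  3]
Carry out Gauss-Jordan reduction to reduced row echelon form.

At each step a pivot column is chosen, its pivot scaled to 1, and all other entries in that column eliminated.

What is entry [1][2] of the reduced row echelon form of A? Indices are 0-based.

M[1][2] = 1

[1] R0 /= 3  ⇒  (1, 1, 2)
     R1 -= 2·R0  ⇒  (0, 4, 4)
[2] R1 /= 4  ⇒  (0, 1, 1)
     R0 -= 1·R1  ⇒  (1, 0, 1)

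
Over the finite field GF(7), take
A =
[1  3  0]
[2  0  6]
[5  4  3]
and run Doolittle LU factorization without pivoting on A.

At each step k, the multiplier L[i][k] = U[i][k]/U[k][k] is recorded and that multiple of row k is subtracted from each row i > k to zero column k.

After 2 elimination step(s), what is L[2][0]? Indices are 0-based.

L[2][0] = 5

Step 1: pivot at (0,0) is 1.
  row1 ← row1 − (2)·row0  ⇒  L[1][0]=2, U row1=(0, 1, 6)
  row2 ← row2 − (5)·row0  ⇒  L[2][0]=5, U row2=(0, 3, 3)
Step 2: pivot at (1,1) is 1.
  row2 ← row2 − (3)·row1  ⇒  L[2][1]=3, U row2=(0, 0, 6)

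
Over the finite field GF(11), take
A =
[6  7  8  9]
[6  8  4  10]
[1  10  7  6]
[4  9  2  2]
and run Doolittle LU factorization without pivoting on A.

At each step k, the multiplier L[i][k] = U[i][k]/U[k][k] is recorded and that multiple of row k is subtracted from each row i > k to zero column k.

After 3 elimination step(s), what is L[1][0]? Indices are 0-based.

L[1][0] = 1

[col 0] pivot 6
  R1 -= 1*R0 → (0, 1, 7, 1)  (L[1][0] := 1)
  R2 -= 2*R0 → (0, 7, 2, 10)  (L[2][0] := 2)
  R3 -= 8*R0 → (0, 8, 4, 7)  (L[3][0] := 8)
[col 1] pivot 1
  R2 -= 7*R1 → (0, 0, 8, 3)  (L[2][1] := 7)
  R3 -= 8*R1 → (0, 0, 3, 10)  (L[3][1] := 8)
[col 2] pivot 8
  R3 -= 10*R2 → (0, 0, 0, 2)  (L[3][2] := 10)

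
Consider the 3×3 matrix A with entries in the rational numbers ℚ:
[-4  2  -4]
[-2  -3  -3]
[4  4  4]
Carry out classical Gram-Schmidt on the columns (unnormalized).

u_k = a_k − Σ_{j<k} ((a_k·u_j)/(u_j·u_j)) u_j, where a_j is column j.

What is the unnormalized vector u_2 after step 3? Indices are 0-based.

Step 1: u_0 = a_0 = (-4, -2, 4).
Step 2: u_1 = a_1 − (7/18)·u_0 = (32/9, -20/9, 22/9).
Step 3: u_2 = a_2 − (19/18)·u_0 − (5/53)·u_1 = (-6/53, -36/53, -24/53).

u_2 = (-6/53, -36/53, -24/53)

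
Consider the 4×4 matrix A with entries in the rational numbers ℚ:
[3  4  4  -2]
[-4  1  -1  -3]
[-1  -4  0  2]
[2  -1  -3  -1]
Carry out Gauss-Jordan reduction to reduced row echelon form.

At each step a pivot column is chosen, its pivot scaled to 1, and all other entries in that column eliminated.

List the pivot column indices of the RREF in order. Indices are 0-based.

pivot columns: 0, 1, 2, 3

pivot(0,0)=3: scale R0 → (1, 4/3, 4/3, -2/3)
  clear (1,0): R1 −= (-4)R0 → (0, 19/3, 13/3, -17/3)
  clear (2,0): R2 −= (-1)R0 → (0, -8/3, 4/3, 4/3)
  clear (3,0): R3 −= (2)R0 → (0, -11/3, -17/3, 1/3)
pivot(1,1)=19/3: scale R1 → (0, 1, 13/19, -17/19)
  clear (0,1): R0 −= (4/3)R1 → (1, 0, 8/19, 10/19)
  clear (2,1): R2 −= (-8/3)R1 → (0, 0, 60/19, -20/19)
  clear (3,1): R3 −= (-11/3)R1 → (0, 0, -60/19, -56/19)
pivot(2,2)=60/19: scale R2 → (0, 0, 1, -1/3)
  clear (0,2): R0 −= (8/19)R2 → (1, 0, 0, 2/3)
  clear (1,2): R1 −= (13/19)R2 → (0, 1, 0, -2/3)
  clear (3,2): R3 −= (-60/19)R2 → (0, 0, 0, -4)
pivot(3,3)=-4: scale R3 → (0, 0, 0, 1)
  clear (0,3): R0 −= (2/3)R3 → (1, 0, 0, 0)
  clear (1,3): R1 −= (-2/3)R3 → (0, 1, 0, 0)
  clear (2,3): R2 −= (-1/3)R3 → (0, 0, 1, 0)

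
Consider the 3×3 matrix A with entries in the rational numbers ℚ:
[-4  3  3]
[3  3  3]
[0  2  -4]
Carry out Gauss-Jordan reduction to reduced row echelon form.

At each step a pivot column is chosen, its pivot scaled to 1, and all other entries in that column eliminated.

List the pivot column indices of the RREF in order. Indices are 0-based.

[1] R0 /= -4  ⇒  (1, -3/4, -3/4)
     R1 -= 3·R0  ⇒  (0, 21/4, 21/4)
[2] R1 /= 21/4  ⇒  (0, 1, 1)
     R0 -= -3/4·R1  ⇒  (1, 0, 0)
     R2 -= 2·R1  ⇒  (0, 0, -6)
[3] R2 /= -6  ⇒  (0, 0, 1)
     R1 -= 1·R2  ⇒  (0, 1, 0)

pivot columns: 0, 1, 2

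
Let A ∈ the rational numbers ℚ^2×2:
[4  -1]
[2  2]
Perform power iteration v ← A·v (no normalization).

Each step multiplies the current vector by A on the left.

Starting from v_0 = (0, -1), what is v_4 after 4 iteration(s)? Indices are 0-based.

v_0 = (0, -1).
v_1 = A·v_0 = (1, -2).
v_2 = A·v_1 = (6, -2).
v_3 = A·v_2 = (26, 8).
v_4 = A·v_3 = (96, 68).

v_4 = (96, 68)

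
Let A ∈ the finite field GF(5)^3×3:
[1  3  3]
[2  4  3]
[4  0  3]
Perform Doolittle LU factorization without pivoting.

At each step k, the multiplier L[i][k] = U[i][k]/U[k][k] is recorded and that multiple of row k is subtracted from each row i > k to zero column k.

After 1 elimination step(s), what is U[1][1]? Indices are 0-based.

U[1][1] = 3

[col 0] pivot 1
  R1 -= 2*R0 → (0, 3, 2)  (L[1][0] := 2)
  R2 -= 4*R0 → (0, 3, 1)  (L[2][0] := 4)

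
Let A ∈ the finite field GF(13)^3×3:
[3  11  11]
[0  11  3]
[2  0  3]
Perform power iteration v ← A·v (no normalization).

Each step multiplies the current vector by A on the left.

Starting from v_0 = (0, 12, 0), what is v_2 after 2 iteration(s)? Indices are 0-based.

v_2 = (2, 9, 4)

v_0 = (0, 12, 0).
v_1 = A·v_0 = (2, 2, 0).
v_2 = A·v_1 = (2, 9, 4).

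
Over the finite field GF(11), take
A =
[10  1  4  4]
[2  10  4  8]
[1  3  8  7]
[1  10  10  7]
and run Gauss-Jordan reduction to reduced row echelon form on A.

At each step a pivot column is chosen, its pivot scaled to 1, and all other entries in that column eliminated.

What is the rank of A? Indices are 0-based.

step 1: normalize row 0 (÷10) = (1, 10, 7, 7)
  row 1: subtract 2×row0 = (0, 1, 1, 5)
  row 2: subtract 1×row0 = (0, 4, 1, 0)
  row 3: subtract 1×row0 = (0, 0, 3, 0)
step 2: normalize row 1 (÷1) = (0, 1, 1, 5)
  row 0: subtract 10×row1 = (1, 0, 8, 1)
  row 2: subtract 4×row1 = (0, 0, 8, 2)
step 3: normalize row 2 (÷8) = (0, 0, 1, 3)
  row 0: subtract 8×row2 = (1, 0, 0, 10)
  row 1: subtract 1×row2 = (0, 1, 0, 2)
  row 3: subtract 3×row2 = (0, 0, 0, 2)
step 4: normalize row 3 (÷2) = (0, 0, 0, 1)
  row 0: subtract 10×row3 = (1, 0, 0, 0)
  row 1: subtract 2×row3 = (0, 1, 0, 0)
  row 2: subtract 3×row3 = (0, 0, 1, 0)

rank = 4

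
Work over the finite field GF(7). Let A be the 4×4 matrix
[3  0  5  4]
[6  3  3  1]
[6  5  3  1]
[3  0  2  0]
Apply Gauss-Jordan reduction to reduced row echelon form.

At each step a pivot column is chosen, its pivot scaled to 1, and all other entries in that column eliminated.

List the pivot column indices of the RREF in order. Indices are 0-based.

pivot columns: 0, 1, 2

pivot(0,0)=3: scale R0 → (1, 0, 4, 6)
  clear (1,0): R1 −= (6)R0 → (0, 3, 0, 0)
  clear (2,0): R2 −= (6)R0 → (0, 5, 0, 0)
  clear (3,0): R3 −= (3)R0 → (0, 0, 4, 3)
pivot(1,1)=3: scale R1 → (0, 1, 0, 0)
  clear (2,1): R2 −= (5)R1 → (0, 0, 0, 0)
pivot(2,2): swap R2↔R3
pivot(2,2)=4: scale R2 → (0, 0, 1, 6)
  clear (0,2): R0 −= (4)R2 → (1, 0, 0, 3)
col 3: no nonzero at/below row 3; advance.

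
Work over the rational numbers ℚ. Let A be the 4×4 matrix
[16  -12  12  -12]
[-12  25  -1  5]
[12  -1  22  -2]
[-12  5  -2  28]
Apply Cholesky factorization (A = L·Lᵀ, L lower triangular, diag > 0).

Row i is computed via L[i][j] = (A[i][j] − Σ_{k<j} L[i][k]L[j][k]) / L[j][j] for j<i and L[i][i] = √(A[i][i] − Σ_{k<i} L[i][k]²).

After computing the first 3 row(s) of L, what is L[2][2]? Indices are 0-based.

L[2][2] = 3

Step 1: L[0][0] = √(16) = 4.
  L[1][0] = (-12) / L[0][0] = -3.
Step 2: L[1][1] = √(16) = 4.
  L[2][0] = (12) / L[0][0] = 3.
  L[2][1] = (8) / L[1][1] = 2.
Step 3: L[2][2] = √(9) = 3.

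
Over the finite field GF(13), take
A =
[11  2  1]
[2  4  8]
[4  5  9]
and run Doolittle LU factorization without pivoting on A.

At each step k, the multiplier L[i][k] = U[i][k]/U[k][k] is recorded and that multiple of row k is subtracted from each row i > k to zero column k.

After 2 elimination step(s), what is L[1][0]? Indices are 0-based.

L[1][0] = 12

Step 1: pivot at (0,0) is 11.
  row1 ← row1 − (12)·row0  ⇒  L[1][0]=12, U row1=(0, 6, 9)
  row2 ← row2 − (11)·row0  ⇒  L[2][0]=11, U row2=(0, 9, 11)
Step 2: pivot at (1,1) is 6.
  row2 ← row2 − (8)·row1  ⇒  L[2][1]=8, U row2=(0, 0, 4)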